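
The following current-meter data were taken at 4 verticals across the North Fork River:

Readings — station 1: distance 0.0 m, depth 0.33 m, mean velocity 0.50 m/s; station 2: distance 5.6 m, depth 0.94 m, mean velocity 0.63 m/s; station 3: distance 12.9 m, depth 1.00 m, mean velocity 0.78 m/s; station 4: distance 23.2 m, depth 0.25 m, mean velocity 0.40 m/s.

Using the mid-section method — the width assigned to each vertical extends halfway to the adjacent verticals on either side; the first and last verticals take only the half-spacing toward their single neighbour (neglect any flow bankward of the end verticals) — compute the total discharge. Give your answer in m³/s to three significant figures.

w_1 = (5.6 − 0.0)/2 = 2.8 m; q_1 = 0.50 × 0.33 × 2.8 = 0.4620 m³/s
w_2 = (12.9 − 0.0)/2 = 6.45 m; q_2 = 0.63 × 0.94 × 6.45 = 3.820 m³/s
w_3 = (23.2 − 5.6)/2 = 8.8 m; q_3 = 0.78 × 1.00 × 8.8 = 6.864 m³/s
w_4 = (23.2 − 12.9)/2 = 5.15 m; q_4 = 0.40 × 0.25 × 5.15 = 0.5150 m³/s
Q = Σ qᵢ = 11.66 m³/s

11.7 m³/s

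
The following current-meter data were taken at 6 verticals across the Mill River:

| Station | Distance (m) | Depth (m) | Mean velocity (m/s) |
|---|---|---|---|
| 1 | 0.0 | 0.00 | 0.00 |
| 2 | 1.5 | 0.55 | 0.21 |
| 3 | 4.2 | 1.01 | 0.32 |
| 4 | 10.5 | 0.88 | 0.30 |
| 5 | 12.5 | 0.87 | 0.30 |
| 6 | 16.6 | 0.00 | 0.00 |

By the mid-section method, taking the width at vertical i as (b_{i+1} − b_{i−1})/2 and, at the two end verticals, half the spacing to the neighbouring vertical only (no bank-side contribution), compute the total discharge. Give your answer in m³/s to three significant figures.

w_2 = (4.2 − 0.0)/2 = 2.1 m; q_2 = 0.21 × 0.55 × 2.1 = 0.2426 m³/s
w_3 = (10.5 − 1.5)/2 = 4.5 m; q_3 = 0.32 × 1.01 × 4.5 = 1.454 m³/s
w_4 = (12.5 − 4.2)/2 = 4.15 m; q_4 = 0.30 × 0.88 × 4.15 = 1.096 m³/s
w_5 = (16.6 − 10.5)/2 = 3.05 m; q_5 = 0.30 × 0.87 × 3.05 = 0.7961 m³/s
Stations 1, 6 contribute zero (depth or velocity is 0).
Q = Σ qᵢ = 3.589 m³/s

3.59 m³/s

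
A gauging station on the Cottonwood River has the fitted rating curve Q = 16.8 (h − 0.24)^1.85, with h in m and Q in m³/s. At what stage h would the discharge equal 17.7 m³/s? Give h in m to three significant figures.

h − h₀ = (Q/C)^(1/b) = (17.7/16.8)^(1/1.85) = 1.029 m
h = 0.24 + 1.029 = 1.269 m

1.27 m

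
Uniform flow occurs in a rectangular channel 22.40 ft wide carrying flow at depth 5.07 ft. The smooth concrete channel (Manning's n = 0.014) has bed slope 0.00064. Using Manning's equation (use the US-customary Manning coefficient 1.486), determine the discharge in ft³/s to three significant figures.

702 ft³/s

A = b·y = 22.40 × 5.07 = 113.6 ft²
P = b + 2y = 22.40 + 2×5.07 = 32.54 ft
R = A/P = 113.6/32.54 = 3.490 ft
Q = (1.486/n)·A·R^(2/3)·S^(1/2) = (1.486/0.014) × 113.6 × 3.490^(2/3) × 0.00064^(1/2) = 701.7 ft³/s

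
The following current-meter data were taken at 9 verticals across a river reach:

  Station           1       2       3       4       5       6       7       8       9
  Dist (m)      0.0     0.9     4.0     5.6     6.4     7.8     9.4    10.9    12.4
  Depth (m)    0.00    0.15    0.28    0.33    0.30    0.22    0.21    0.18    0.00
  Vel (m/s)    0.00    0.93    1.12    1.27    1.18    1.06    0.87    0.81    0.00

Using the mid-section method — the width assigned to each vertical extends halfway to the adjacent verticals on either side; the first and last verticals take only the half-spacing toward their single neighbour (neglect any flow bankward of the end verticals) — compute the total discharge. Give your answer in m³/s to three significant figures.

w_2 = (4.0 − 0.0)/2 = 2 m; q_2 = 0.93 × 0.15 × 2 = 0.2790 m³/s
w_3 = (5.6 − 0.9)/2 = 2.35 m; q_3 = 1.12 × 0.28 × 2.35 = 0.7370 m³/s
w_4 = (6.4 − 4.0)/2 = 1.2 m; q_4 = 1.27 × 0.33 × 1.2 = 0.5029 m³/s
w_5 = (7.8 − 5.6)/2 = 1.1 m; q_5 = 1.18 × 0.30 × 1.1 = 0.3894 m³/s
w_6 = (9.4 − 6.4)/2 = 1.5 m; q_6 = 1.06 × 0.22 × 1.5 = 0.3498 m³/s
w_7 = (10.9 − 7.8)/2 = 1.55 m; q_7 = 0.87 × 0.21 × 1.55 = 0.2832 m³/s
w_8 = (12.4 − 9.4)/2 = 1.5 m; q_8 = 0.81 × 0.18 × 1.5 = 0.2187 m³/s
Stations 1, 9 contribute zero (depth or velocity is 0).
Q = Σ qᵢ = 2.760 m³/s

2.76 m³/s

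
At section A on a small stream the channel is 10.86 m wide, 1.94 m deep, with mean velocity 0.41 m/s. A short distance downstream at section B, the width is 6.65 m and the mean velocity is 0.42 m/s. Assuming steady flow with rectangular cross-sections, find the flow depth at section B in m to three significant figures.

Q = A₁V₁ = (10.86×1.94) × 0.41 = 8.638 m³/s
d₂ = Q/(b₂ V₂) = 8.638/(6.65×0.42) = 3.093 m

3.09 m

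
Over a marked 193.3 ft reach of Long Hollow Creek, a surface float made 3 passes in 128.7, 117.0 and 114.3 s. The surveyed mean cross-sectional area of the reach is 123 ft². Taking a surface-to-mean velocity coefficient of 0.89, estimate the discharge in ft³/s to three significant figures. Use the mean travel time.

t̄ = (128.7 + 117.0 + 114.3) / 3 = 120 s
v_surface = L / t̄ = 193.3 / 120 = 1.611 ft/s
v_mean = 0.89 × 1.611 = 1.434 ft/s
Q = A × v_mean = 123 × 1.434 = 176.3 ft³/s

176 ft³/s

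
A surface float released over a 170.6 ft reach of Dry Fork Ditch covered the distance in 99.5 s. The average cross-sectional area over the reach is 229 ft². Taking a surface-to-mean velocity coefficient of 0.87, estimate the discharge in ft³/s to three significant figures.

v_surface = L / t̄ = 170.6 / 99.5 = 1.715 ft/s
v_mean = 0.87 × 1.715 = 1.492 ft/s
Q = A × v_mean = 229 × 1.492 = 341.6 ft³/s

342 ft³/s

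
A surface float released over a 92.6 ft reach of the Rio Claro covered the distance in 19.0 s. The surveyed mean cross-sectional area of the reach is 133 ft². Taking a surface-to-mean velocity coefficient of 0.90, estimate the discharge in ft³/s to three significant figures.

v_surface = L / t̄ = 92.6 / 19 = 4.874 ft/s
v_mean = 0.90 × 4.874 = 4.386 ft/s
Q = A × v_mean = 133 × 4.386 = 583.4 ft³/s

583 ft³/s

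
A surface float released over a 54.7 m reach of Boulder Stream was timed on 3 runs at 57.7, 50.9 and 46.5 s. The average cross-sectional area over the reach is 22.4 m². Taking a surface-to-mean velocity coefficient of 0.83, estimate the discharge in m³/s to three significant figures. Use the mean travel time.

19.7 m³/s

t̄ = (57.7 + 50.9 + 46.5) / 3 = 51.7 s
v_surface = L / t̄ = 54.7 / 51.7 = 1.058 m/s
v_mean = 0.83 × 1.058 = 0.8782 m/s
Q = A × v_mean = 22.4 × 0.8782 = 19.67 m³/s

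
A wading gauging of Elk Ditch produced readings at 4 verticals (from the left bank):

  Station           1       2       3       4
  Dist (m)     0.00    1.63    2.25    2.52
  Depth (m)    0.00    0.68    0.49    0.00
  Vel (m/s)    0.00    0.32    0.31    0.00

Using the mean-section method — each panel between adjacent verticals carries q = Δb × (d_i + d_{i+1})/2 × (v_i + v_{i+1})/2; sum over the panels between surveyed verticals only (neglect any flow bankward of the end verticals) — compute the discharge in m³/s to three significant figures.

0.213 m³/s

Panel 1-2: Δb = 1.63 m, d̄ = (0.00+0.68)/2 = 0.34, v̄ = (0.00+0.32)/2 = 0.16 → q = 1.63×0.34×0.16 = 0.08867 m³/s
Panel 2-3: Δb = 0.62 m, d̄ = (0.68+0.49)/2 = 0.585, v̄ = (0.32+0.31)/2 = 0.315 → q = 0.62×0.585×0.315 = 0.1143 m³/s
Panel 3-4: Δb = 0.27 m, d̄ = (0.49+0.00)/2 = 0.245, v̄ = (0.31+0.00)/2 = 0.155 → q = 0.27×0.245×0.155 = 0.01025 m³/s
Q = Σ q = 0.2132 m³/s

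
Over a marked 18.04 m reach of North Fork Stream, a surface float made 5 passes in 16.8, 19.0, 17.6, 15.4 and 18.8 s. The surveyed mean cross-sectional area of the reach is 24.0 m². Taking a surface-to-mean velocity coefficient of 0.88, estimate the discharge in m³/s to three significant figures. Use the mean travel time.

21.7 m³/s

t̄ = (16.8 + 19.0 + 17.6 + 15.4 + 18.8) / 5 = 17.52 s
v_surface = L / t̄ = 18.04 / 17.52 = 1.030 m/s
v_mean = 0.88 × 1.030 = 0.9061 m/s
Q = A × v_mean = 24.0 × 0.9061 = 21.75 m³/s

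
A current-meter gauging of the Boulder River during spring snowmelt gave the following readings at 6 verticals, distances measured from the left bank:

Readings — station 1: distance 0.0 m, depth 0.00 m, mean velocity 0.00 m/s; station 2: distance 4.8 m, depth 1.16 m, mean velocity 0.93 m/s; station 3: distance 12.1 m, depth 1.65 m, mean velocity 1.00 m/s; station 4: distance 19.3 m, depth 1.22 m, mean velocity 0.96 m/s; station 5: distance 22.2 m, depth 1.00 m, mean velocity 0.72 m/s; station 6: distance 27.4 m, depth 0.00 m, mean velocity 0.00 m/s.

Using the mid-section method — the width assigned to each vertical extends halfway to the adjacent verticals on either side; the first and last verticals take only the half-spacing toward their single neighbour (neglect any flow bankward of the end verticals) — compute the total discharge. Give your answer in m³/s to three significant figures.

27.3 m³/s

w_2 = (12.1 − 0.0)/2 = 6.05 m; q_2 = 0.93 × 1.16 × 6.05 = 6.527 m³/s
w_3 = (19.3 − 4.8)/2 = 7.25 m; q_3 = 1.00 × 1.65 × 7.25 = 11.96 m³/s
w_4 = (22.2 − 12.1)/2 = 5.05 m; q_4 = 0.96 × 1.22 × 5.05 = 5.915 m³/s
w_5 = (27.4 − 19.3)/2 = 4.05 m; q_5 = 0.72 × 1.00 × 4.05 = 2.916 m³/s
Stations 1, 6 contribute zero (depth or velocity is 0).
Q = Σ qᵢ = 27.32 m³/s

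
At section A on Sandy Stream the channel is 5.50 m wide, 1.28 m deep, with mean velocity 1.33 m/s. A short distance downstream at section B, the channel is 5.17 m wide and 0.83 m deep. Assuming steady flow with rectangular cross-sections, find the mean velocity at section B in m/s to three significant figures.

Q = A₁V₁ = (5.50×1.28) × 1.33 = 9.363 m³/s
A₂ = 5.17 × 0.83 = 4.291 m²
V₂ = Q/A₂ = 9.363/4.291 = 2.182 m/s

2.18 m/s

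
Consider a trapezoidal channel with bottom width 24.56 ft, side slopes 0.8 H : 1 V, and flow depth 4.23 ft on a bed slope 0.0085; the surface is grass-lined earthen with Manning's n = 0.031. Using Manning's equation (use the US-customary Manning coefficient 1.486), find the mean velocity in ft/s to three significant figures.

9.87 ft/s

A = (b + z·y)·y = (24.56 + 0.8×4.23)×4.23 = 118.2 ft²
P = b + 2y√(1+z²) = 24.56 + 2×4.23×√(1+0.8²) = 35.39 ft
R = A/P = 118.2/35.39 = 3.340 ft
Q = (1.486/n)·A·R^(2/3)·S^(1/2) = (1.486/0.031) × 118.2 × 3.340^(2/3) × 0.0085^(1/2) = 1167 ft³/s
V = Q/A = 1167/118.2 = 9.874 ft/s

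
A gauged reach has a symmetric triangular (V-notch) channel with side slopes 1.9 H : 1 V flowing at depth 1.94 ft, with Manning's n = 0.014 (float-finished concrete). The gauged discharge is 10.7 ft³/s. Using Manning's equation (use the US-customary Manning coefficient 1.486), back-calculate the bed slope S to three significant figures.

0.000244

A = z·y² = 1.9×1.94² = 7.151 ft²
P = 2y√(1+z²) = 2×1.94×√(1+1.9²) = 8.331 ft
R = A/P = 7.151/8.331 = 0.8584 ft
S = (Q·n / (1.486·A·R^(2/3)))² = (10.7×0.014 / (1.486×7.151×0.9032))² = 0.0002436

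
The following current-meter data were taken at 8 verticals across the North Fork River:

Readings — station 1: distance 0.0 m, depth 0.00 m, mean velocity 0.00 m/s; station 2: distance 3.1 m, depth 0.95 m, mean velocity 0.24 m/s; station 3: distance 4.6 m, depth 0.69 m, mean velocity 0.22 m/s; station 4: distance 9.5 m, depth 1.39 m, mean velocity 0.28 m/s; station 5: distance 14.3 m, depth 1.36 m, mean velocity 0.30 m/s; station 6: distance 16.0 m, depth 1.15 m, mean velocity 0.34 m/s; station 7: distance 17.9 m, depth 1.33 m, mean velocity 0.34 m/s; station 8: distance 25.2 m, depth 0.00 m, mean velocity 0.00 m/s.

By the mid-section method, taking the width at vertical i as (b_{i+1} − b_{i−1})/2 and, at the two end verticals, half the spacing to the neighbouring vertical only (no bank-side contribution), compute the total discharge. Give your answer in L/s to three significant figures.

7010 L/s

w_2 = (4.6 − 0.0)/2 = 2.3 m; q_2 = 0.24 × 0.95 × 2.3 = 0.5244 m³/s
w_3 = (9.5 − 3.1)/2 = 3.2 m; q_3 = 0.22 × 0.69 × 3.2 = 0.4858 m³/s
w_4 = (14.3 − 4.6)/2 = 4.85 m; q_4 = 0.28 × 1.39 × 4.85 = 1.888 m³/s
w_5 = (16.0 − 9.5)/2 = 3.25 m; q_5 = 0.30 × 1.36 × 3.25 = 1.326 m³/s
w_6 = (17.9 − 14.3)/2 = 1.8 m; q_6 = 0.34 × 1.15 × 1.8 = 0.7038 m³/s
w_7 = (25.2 − 16.0)/2 = 4.6 m; q_7 = 0.34 × 1.33 × 4.6 = 2.080 m³/s
Stations 1, 8 contribute zero (depth or velocity is 0).
Q = Σ qᵢ = 7.008 m³/s
= 7.008 × 1000 = 7008 L/s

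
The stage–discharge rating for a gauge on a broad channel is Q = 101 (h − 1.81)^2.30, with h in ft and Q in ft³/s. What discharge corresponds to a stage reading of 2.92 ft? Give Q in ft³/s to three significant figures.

Q = 101 × (2.92 − 1.81)^2.30 = 101 × 1.11^2.30 = 128.4 ft³/s

128 ft³/s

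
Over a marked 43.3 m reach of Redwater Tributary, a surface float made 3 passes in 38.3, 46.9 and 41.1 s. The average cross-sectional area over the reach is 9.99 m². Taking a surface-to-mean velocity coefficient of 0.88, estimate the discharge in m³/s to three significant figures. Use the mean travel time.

9.04 m³/s

t̄ = (38.3 + 46.9 + 41.1) / 3 = 42.1 s
v_surface = L / t̄ = 43.3 / 42.1 = 1.029 m/s
v_mean = 0.88 × 1.029 = 0.9051 m/s
Q = A × v_mean = 9.99 × 0.9051 = 9.042 m³/s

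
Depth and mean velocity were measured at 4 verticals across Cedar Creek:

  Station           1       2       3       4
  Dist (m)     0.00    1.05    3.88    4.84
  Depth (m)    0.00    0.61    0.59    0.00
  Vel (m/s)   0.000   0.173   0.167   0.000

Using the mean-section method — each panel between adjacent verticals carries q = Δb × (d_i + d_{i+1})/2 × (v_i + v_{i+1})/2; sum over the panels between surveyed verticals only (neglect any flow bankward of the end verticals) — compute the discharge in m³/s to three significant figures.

0.340 m³/s

Panel 1-2: Δb = 1.05 m, d̄ = (0.00+0.61)/2 = 0.305, v̄ = (0.000+0.173)/2 = 0.0865 → q = 1.05×0.305×0.0865 = 0.02770 m³/s
Panel 2-3: Δb = 2.83 m, d̄ = (0.61+0.59)/2 = 0.6, v̄ = (0.173+0.167)/2 = 0.17 → q = 2.83×0.6×0.17 = 0.2887 m³/s
Panel 3-4: Δb = 0.96 m, d̄ = (0.59+0.00)/2 = 0.295, v̄ = (0.167+0.000)/2 = 0.0835 → q = 0.96×0.295×0.0835 = 0.02365 m³/s
Q = Σ q = 0.3400 m³/s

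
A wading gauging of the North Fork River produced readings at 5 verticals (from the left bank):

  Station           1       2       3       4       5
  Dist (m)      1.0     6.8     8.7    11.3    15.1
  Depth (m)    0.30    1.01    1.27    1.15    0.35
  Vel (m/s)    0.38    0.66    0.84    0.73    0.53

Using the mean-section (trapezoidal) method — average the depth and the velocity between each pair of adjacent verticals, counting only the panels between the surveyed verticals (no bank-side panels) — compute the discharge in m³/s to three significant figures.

7.87 m³/s

Panel 1-2: Δb = 5.8 m, d̄ = (0.30+1.01)/2 = 0.655, v̄ = (0.38+0.66)/2 = 0.52 → q = 5.8×0.655×0.52 = 1.975 m³/s
Panel 2-3: Δb = 1.9 m, d̄ = (1.01+1.27)/2 = 1.14, v̄ = (0.66+0.84)/2 = 0.75 → q = 1.9×1.14×0.75 = 1.625 m³/s
Panel 3-4: Δb = 2.6 m, d̄ = (1.27+1.15)/2 = 1.21, v̄ = (0.84+0.73)/2 = 0.785 → q = 2.6×1.21×0.785 = 2.470 m³/s
Panel 4-5: Δb = 3.8 m, d̄ = (1.15+0.35)/2 = 0.75, v̄ = (0.73+0.53)/2 = 0.63 → q = 3.8×0.75×0.63 = 1.796 m³/s
Q = Σ q = 7.865 m³/s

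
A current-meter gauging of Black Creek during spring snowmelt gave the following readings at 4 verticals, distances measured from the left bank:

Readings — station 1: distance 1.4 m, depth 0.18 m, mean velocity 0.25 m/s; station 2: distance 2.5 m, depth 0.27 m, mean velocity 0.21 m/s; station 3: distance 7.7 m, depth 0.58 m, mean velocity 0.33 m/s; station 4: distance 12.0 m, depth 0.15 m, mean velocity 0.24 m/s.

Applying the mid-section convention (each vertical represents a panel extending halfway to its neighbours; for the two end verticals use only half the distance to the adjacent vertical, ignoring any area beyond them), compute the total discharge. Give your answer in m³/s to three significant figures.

1.19 m³/s

w_1 = (2.5 − 1.4)/2 = 0.55 m; q_1 = 0.25 × 0.18 × 0.55 = 0.02475 m³/s
w_2 = (7.7 − 1.4)/2 = 3.15 m; q_2 = 0.21 × 0.27 × 3.15 = 0.1786 m³/s
w_3 = (12.0 − 2.5)/2 = 4.75 m; q_3 = 0.33 × 0.58 × 4.75 = 0.9092 m³/s
w_4 = (12.0 − 7.7)/2 = 2.15 m; q_4 = 0.24 × 0.15 × 2.15 = 0.07740 m³/s
Q = Σ qᵢ = 1.190 m³/s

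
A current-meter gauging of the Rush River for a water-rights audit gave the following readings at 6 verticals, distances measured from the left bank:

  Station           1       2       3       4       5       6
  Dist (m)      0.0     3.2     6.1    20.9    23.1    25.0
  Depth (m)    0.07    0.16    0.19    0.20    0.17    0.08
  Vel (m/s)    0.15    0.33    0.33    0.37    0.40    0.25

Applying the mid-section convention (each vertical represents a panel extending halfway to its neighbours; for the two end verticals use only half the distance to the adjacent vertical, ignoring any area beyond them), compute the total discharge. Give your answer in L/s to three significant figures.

w_1 = (3.2 − 0.0)/2 = 1.6 m; q_1 = 0.15 × 0.07 × 1.6 = 0.01680 m³/s
w_2 = (6.1 − 0.0)/2 = 3.05 m; q_2 = 0.33 × 0.16 × 3.05 = 0.1610 m³/s
w_3 = (20.9 − 3.2)/2 = 8.85 m; q_3 = 0.33 × 0.19 × 8.85 = 0.5549 m³/s
w_4 = (23.1 − 6.1)/2 = 8.5 m; q_4 = 0.37 × 0.20 × 8.5 = 0.6290 m³/s
w_5 = (25.0 − 20.9)/2 = 2.05 m; q_5 = 0.40 × 0.17 × 2.05 = 0.1394 m³/s
w_6 = (25.0 − 23.1)/2 = 0.95 m; q_6 = 0.25 × 0.08 × 0.95 = 0.01900 m³/s
Q = Σ qᵢ = 1.520 m³/s
= 1.520 × 1000 = 1520 L/s

1520 L/s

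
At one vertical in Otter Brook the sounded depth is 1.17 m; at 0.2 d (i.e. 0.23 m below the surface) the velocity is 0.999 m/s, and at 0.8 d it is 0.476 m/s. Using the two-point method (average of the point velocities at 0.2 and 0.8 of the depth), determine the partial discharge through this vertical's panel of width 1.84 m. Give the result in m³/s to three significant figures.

v̄ = (0.999 + 0.476) / 2 = 0.7375 m/s
q = v̄ × d × w = 0.7375 × 1.17 × 1.84 = 1.588 m³/s

1.59 m³/s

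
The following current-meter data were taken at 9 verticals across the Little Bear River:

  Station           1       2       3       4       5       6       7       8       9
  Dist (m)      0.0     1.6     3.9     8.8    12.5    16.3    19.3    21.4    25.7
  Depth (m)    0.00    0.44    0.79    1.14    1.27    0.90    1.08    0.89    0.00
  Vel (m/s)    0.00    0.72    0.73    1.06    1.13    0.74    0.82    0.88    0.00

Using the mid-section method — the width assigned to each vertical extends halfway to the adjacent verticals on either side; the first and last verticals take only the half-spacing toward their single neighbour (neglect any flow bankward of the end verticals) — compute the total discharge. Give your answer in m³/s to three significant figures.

20.3 m³/s

w_2 = (3.9 − 0.0)/2 = 1.95 m; q_2 = 0.72 × 0.44 × 1.95 = 0.6178 m³/s
w_3 = (8.8 − 1.6)/2 = 3.6 m; q_3 = 0.73 × 0.79 × 3.6 = 2.076 m³/s
w_4 = (12.5 − 3.9)/2 = 4.3 m; q_4 = 1.06 × 1.14 × 4.3 = 5.196 m³/s
w_5 = (16.3 − 8.8)/2 = 3.75 m; q_5 = 1.13 × 1.27 × 3.75 = 5.382 m³/s
w_6 = (19.3 − 12.5)/2 = 3.4 m; q_6 = 0.74 × 0.90 × 3.4 = 2.264 m³/s
w_7 = (21.4 − 16.3)/2 = 2.55 m; q_7 = 0.82 × 1.08 × 2.55 = 2.258 m³/s
w_8 = (25.7 − 19.3)/2 = 3.2 m; q_8 = 0.88 × 0.89 × 3.2 = 2.506 m³/s
Stations 1, 9 contribute zero (depth or velocity is 0).
Q = Σ qᵢ = 20.30 m³/s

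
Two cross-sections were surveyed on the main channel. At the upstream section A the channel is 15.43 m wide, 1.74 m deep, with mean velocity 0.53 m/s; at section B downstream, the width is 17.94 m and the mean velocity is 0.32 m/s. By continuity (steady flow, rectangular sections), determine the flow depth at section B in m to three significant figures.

Q = A₁V₁ = (15.43×1.74) × 0.53 = 14.23 m³/s
d₂ = Q/(b₂ V₂) = 14.23/(17.94×0.32) = 2.479 m

2.48 m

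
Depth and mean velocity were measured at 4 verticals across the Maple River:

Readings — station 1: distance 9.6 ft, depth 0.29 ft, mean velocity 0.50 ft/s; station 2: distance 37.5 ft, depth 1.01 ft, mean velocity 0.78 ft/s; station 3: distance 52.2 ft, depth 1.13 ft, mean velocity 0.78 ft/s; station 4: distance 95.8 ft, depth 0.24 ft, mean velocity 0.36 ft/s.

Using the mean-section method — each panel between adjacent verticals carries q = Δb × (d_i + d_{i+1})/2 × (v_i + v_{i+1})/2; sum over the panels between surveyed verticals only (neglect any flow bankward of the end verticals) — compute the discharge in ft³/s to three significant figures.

Panel 1-2: Δb = 27.9 ft, d̄ = (0.29+1.01)/2 = 0.65, v̄ = (0.50+0.78)/2 = 0.64 → q = 27.9×0.65×0.64 = 11.61 ft³/s
Panel 2-3: Δb = 14.7 ft, d̄ = (1.01+1.13)/2 = 1.07, v̄ = (0.78+0.78)/2 = 0.78 → q = 14.7×1.07×0.78 = 12.27 ft³/s
Panel 3-4: Δb = 43.6 ft, d̄ = (1.13+0.24)/2 = 0.685, v̄ = (0.78+0.36)/2 = 0.57 → q = 43.6×0.685×0.57 = 17.02 ft³/s
Q = Σ q = 40.90 ft³/s

40.9 ft³/s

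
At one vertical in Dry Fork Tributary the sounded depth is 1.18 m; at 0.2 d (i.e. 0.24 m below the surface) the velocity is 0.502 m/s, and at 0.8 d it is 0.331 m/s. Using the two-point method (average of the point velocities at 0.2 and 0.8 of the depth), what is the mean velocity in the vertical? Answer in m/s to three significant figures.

0.417 m/s

v̄ = (0.502 + 0.331) / 2 = 0.4165 m/s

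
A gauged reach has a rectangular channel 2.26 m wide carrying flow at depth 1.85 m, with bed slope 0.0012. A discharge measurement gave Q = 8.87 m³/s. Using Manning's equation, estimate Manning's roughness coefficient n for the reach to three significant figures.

0.0129

A = b·y = 2.26 × 1.85 = 4.181 m²
P = b + 2y = 2.26 + 2×1.85 = 5.960 m
R = A/P = 4.181/5.960 = 0.7015 m
n = (1/Q)·A·R^(2/3)·S^(1/2) = (1/8.87) × 4.181 × 0.7895 × 0.03464 = 0.01289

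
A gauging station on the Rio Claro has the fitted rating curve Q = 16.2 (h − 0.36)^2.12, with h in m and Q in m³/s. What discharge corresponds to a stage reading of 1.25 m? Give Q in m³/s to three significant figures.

12.7 m³/s

Q = 16.2 × (1.25 − 0.36)^2.12 = 16.2 × 0.89^2.12 = 12.65 m³/s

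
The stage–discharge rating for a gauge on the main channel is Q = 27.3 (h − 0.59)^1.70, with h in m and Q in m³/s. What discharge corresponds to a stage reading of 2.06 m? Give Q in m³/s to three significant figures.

Q = 27.3 × (2.06 − 0.59)^1.70 = 27.3 × 1.47^1.70 = 52.55 m³/s

52.6 m³/s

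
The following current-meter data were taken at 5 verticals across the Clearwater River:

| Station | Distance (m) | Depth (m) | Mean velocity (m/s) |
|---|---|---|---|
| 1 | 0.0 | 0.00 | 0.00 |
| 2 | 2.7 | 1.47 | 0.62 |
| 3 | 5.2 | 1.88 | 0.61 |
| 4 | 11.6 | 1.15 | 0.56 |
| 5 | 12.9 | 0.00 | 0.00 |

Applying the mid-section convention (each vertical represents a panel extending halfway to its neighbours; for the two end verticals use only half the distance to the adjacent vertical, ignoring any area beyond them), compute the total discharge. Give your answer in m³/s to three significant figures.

w_2 = (5.2 − 0.0)/2 = 2.6 m; q_2 = 0.62 × 1.47 × 2.6 = 2.370 m³/s
w_3 = (11.6 − 2.7)/2 = 4.45 m; q_3 = 0.61 × 1.88 × 4.45 = 5.103 m³/s
w_4 = (12.9 − 5.2)/2 = 3.85 m; q_4 = 0.56 × 1.15 × 3.85 = 2.479 m³/s
Stations 1, 5 contribute zero (depth or velocity is 0).
Q = Σ qᵢ = 9.952 m³/s

9.95 m³/s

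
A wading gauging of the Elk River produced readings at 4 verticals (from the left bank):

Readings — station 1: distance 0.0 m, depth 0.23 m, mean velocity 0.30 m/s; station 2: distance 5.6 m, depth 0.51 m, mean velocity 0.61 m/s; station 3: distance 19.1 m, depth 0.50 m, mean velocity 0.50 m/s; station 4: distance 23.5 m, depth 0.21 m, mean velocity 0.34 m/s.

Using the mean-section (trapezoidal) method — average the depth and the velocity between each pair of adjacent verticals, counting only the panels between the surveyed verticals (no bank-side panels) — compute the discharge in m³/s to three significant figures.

5.38 m³/s

Panel 1-2: Δb = 5.6 m, d̄ = (0.23+0.51)/2 = 0.37, v̄ = (0.30+0.61)/2 = 0.455 → q = 5.6×0.37×0.455 = 0.9428 m³/s
Panel 2-3: Δb = 13.5 m, d̄ = (0.51+0.50)/2 = 0.505, v̄ = (0.61+0.50)/2 = 0.555 → q = 13.5×0.505×0.555 = 3.784 m³/s
Panel 3-4: Δb = 4.4 m, d̄ = (0.50+0.21)/2 = 0.355, v̄ = (0.50+0.34)/2 = 0.42 → q = 4.4×0.355×0.42 = 0.6560 m³/s
Q = Σ q = 5.383 m³/s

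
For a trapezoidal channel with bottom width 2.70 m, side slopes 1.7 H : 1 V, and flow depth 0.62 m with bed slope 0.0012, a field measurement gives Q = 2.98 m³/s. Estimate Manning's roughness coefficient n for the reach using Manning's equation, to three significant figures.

A = (b + z·y)·y = (2.70 + 1.7×0.62)×0.62 = 2.327 m²
P = b + 2y√(1+z²) = 2.70 + 2×0.62×√(1+1.7²) = 5.146 m
R = A/P = 2.327/5.146 = 0.4523 m
n = (1/Q)·A·R^(2/3)·S^(1/2) = (1/2.98) × 2.327 × 0.5892 × 0.03464 = 0.01594

0.0159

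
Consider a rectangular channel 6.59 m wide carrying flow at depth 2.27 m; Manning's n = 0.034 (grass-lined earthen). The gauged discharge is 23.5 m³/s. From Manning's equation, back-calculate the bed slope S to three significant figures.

0.00192

A = b·y = 6.59 × 2.27 = 14.96 m²
P = b + 2y = 6.59 + 2×2.27 = 11.13 m
R = A/P = 14.96/11.13 = 1.344 m
S = (Q·n / (1·A·R^(2/3)))² = (23.5×0.034 / (1×14.96×1.218))² = 0.001923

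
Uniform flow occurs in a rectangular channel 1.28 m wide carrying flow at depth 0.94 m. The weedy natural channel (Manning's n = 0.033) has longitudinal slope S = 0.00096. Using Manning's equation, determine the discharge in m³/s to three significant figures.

A = b·y = 1.28 × 0.94 = 1.203 m²
P = b + 2y = 1.28 + 2×0.94 = 3.160 m
R = A/P = 1.203/3.160 = 0.3808 m
Q = (1/n)·A·R^(2/3)·S^(1/2) = (1/0.033) × 1.203 × 0.3808^(2/3) × 0.00096^(1/2) = 0.5935 m³/s

0.593 m³/s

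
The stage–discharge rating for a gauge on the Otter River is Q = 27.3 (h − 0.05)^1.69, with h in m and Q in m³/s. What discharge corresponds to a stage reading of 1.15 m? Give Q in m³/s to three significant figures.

32.1 m³/s

Q = 27.3 × (1.15 − 0.05)^1.69 = 27.3 × 1.1^1.69 = 32.07 m³/s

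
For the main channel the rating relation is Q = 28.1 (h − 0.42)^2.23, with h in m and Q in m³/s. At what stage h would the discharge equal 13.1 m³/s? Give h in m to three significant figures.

1.13 m

h − h₀ = (Q/C)^(1/b) = (13.1/28.1)^(1/2.23) = 0.7102 m
h = 0.42 + 0.7102 = 1.130 m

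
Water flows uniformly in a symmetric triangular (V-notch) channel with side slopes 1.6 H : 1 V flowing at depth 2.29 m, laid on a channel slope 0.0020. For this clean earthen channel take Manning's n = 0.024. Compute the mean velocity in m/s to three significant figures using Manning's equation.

A = z·y² = 1.6×2.29² = 8.391 m²
P = 2y√(1+z²) = 2×2.29×√(1+1.6²) = 8.642 m
R = A/P = 8.391/8.642 = 0.9710 m
Q = (1/n)·A·R^(2/3)·S^(1/2) = (1/0.024) × 8.391 × 0.9710^(2/3) × 0.0020^(1/2) = 15.33 m³/s
V = Q/A = 15.33/8.391 = 1.827 m/s

1.83 m/s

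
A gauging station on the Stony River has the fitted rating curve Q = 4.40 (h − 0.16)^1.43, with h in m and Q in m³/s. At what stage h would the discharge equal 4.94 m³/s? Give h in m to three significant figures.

1.24 m

h − h₀ = (Q/C)^(1/b) = (4.94/4.40)^(1/1.43) = 1.084 m
h = 0.16 + 1.084 = 1.244 m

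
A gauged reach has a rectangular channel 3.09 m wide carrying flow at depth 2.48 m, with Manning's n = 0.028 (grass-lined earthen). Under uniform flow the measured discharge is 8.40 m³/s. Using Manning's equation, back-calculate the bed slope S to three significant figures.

A = b·y = 3.09 × 2.48 = 7.663 m²
P = b + 2y = 3.09 + 2×2.48 = 8.050 m
R = A/P = 7.663/8.050 = 0.9520 m
S = (Q·n / (1·A·R^(2/3)))² = (8.40×0.028 / (1×7.663×0.9677))² = 0.001006

0.00101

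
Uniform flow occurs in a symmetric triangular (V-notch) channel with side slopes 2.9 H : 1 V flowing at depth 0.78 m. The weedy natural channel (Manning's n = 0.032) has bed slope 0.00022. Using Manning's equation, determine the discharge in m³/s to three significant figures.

0.420 m³/s

A = z·y² = 2.9×0.78² = 1.764 m²
P = 2y√(1+z²) = 2×0.78×√(1+2.9²) = 4.785 m
R = A/P = 1.764/4.785 = 0.3687 m
Q = (1/n)·A·R^(2/3)·S^(1/2) = (1/0.032) × 1.764 × 0.3687^(2/3) × 0.00022^(1/2) = 0.4205 m³/s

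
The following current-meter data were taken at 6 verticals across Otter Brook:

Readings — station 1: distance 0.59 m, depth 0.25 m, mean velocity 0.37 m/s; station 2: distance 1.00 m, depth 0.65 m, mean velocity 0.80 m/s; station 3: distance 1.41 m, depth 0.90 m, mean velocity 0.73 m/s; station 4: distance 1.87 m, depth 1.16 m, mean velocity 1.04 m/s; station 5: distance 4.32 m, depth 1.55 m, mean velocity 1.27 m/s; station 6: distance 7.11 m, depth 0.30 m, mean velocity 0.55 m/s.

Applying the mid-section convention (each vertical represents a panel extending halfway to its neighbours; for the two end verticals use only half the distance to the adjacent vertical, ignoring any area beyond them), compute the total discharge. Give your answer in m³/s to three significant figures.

w_1 = (1.00 − 0.59)/2 = 0.205 m; q_1 = 0.37 × 0.25 × 0.205 = 0.01896 m³/s
w_2 = (1.41 − 0.59)/2 = 0.41 m; q_2 = 0.80 × 0.65 × 0.41 = 0.2132 m³/s
w_3 = (1.87 − 1.00)/2 = 0.435 m; q_3 = 0.73 × 0.90 × 0.435 = 0.2858 m³/s
w_4 = (4.32 − 1.41)/2 = 1.455 m; q_4 = 1.04 × 1.16 × 1.455 = 1.755 m³/s
w_5 = (7.11 − 1.87)/2 = 2.62 m; q_5 = 1.27 × 1.55 × 2.62 = 5.157 m³/s
w_6 = (7.11 − 4.32)/2 = 1.395 m; q_6 = 0.55 × 0.30 × 1.395 = 0.2302 m³/s
Q = Σ qᵢ = 7.661 m³/s

7.66 m³/s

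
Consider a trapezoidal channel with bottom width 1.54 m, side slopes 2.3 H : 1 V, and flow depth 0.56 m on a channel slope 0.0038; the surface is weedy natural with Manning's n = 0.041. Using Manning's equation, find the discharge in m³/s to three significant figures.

A = (b + z·y)·y = (1.54 + 2.3×0.56)×0.56 = 1.584 m²
P = b + 2y√(1+z²) = 1.54 + 2×0.56×√(1+2.3²) = 4.349 m
R = A/P = 1.584/4.349 = 0.3642 m
Q = (1/n)·A·R^(2/3)·S^(1/2) = (1/0.041) × 1.584 × 0.3642^(2/3) × 0.0038^(1/2) = 1.214 m³/s

1.21 m³/s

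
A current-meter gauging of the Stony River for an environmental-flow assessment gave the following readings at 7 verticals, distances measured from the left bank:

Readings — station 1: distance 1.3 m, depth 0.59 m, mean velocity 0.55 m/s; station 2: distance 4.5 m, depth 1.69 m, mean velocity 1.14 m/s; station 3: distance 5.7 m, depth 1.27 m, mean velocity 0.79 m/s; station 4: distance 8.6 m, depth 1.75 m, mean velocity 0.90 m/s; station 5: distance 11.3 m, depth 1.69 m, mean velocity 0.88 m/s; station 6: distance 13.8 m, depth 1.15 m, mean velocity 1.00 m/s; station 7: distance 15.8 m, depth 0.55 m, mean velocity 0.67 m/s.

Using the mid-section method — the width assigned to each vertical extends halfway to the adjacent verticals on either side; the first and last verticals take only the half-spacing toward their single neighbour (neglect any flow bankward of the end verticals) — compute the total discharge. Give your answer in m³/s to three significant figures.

18.0 m³/s

w_1 = (4.5 − 1.3)/2 = 1.6 m; q_1 = 0.55 × 0.59 × 1.6 = 0.5192 m³/s
w_2 = (5.7 − 1.3)/2 = 2.2 m; q_2 = 1.14 × 1.69 × 2.2 = 4.239 m³/s
w_3 = (8.6 − 4.5)/2 = 2.05 m; q_3 = 0.79 × 1.27 × 2.05 = 2.057 m³/s
w_4 = (11.3 − 5.7)/2 = 2.8 m; q_4 = 0.90 × 1.75 × 2.8 = 4.410 m³/s
w_5 = (13.8 − 8.6)/2 = 2.6 m; q_5 = 0.88 × 1.69 × 2.6 = 3.867 m³/s
w_6 = (15.8 − 11.3)/2 = 2.25 m; q_6 = 1.00 × 1.15 × 2.25 = 2.588 m³/s
w_7 = (15.8 − 13.8)/2 = 1 m; q_7 = 0.67 × 0.55 × 1 = 0.3685 m³/s
Q = Σ qᵢ = 18.05 m³/s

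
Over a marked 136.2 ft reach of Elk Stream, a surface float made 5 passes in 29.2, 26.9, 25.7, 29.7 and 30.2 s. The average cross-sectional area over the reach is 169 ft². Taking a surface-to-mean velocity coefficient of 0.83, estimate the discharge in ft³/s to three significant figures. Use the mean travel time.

t̄ = (29.2 + 26.9 + 25.7 + 29.7 + 30.2) / 5 = 28.34 s
v_surface = L / t̄ = 136.2 / 28.34 = 4.806 ft/s
v_mean = 0.83 × 4.806 = 3.989 ft/s
Q = A × v_mean = 169 × 3.989 = 674.1 ft³/s

674 ft³/s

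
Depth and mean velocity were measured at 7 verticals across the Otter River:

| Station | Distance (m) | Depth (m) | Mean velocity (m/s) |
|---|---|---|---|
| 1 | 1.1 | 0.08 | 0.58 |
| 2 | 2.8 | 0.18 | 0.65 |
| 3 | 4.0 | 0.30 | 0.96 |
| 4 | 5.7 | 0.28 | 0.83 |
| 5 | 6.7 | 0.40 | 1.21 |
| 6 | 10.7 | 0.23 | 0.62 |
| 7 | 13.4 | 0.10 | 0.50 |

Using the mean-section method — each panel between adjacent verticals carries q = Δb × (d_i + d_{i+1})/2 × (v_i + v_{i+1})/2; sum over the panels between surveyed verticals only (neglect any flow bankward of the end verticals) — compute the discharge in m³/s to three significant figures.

Panel 1-2: Δb = 1.7 m, d̄ = (0.08+0.18)/2 = 0.13, v̄ = (0.58+0.65)/2 = 0.615 → q = 1.7×0.13×0.615 = 0.1359 m³/s
Panel 2-3: Δb = 1.2 m, d̄ = (0.18+0.30)/2 = 0.24, v̄ = (0.65+0.96)/2 = 0.805 → q = 1.2×0.24×0.805 = 0.2318 m³/s
Panel 3-4: Δb = 1.7 m, d̄ = (0.30+0.28)/2 = 0.29, v̄ = (0.96+0.83)/2 = 0.895 → q = 1.7×0.29×0.895 = 0.4412 m³/s
Panel 4-5: Δb = 1 m, d̄ = (0.28+0.40)/2 = 0.34, v̄ = (0.83+1.21)/2 = 1.02 → q = 1×0.34×1.02 = 0.3468 m³/s
Panel 5-6: Δb = 4 m, d̄ = (0.40+0.23)/2 = 0.315, v̄ = (1.21+0.62)/2 = 0.915 → q = 4×0.315×0.915 = 1.153 m³/s
Panel 6-7: Δb = 2.7 m, d̄ = (0.23+0.10)/2 = 0.165, v̄ = (0.62+0.50)/2 = 0.56 → q = 2.7×0.165×0.56 = 0.2495 m³/s
Q = Σ q = 2.558 m³/s

2.56 m³/s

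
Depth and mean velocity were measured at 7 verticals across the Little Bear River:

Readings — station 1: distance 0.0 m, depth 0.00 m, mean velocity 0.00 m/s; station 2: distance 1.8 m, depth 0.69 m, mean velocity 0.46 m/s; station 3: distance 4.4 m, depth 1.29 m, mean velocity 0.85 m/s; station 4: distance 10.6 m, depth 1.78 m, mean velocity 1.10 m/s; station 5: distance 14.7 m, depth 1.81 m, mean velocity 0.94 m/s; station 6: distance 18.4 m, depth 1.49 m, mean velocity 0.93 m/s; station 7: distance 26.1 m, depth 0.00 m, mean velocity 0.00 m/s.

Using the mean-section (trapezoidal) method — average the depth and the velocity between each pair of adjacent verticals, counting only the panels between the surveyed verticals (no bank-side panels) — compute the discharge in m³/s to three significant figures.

Panel 1-2: Δb = 1.8 m, d̄ = (0.00+0.69)/2 = 0.345, v̄ = (0.00+0.46)/2 = 0.23 → q = 1.8×0.345×0.23 = 0.1428 m³/s
Panel 2-3: Δb = 2.6 m, d̄ = (0.69+1.29)/2 = 0.99, v̄ = (0.46+0.85)/2 = 0.655 → q = 2.6×0.99×0.655 = 1.686 m³/s
Panel 3-4: Δb = 6.2 m, d̄ = (1.29+1.78)/2 = 1.535, v̄ = (0.85+1.10)/2 = 0.975 → q = 6.2×1.535×0.975 = 9.279 m³/s
Panel 4-5: Δb = 4.1 m, d̄ = (1.78+1.81)/2 = 1.795, v̄ = (1.10+0.94)/2 = 1.02 → q = 4.1×1.795×1.02 = 7.507 m³/s
Panel 5-6: Δb = 3.7 m, d̄ = (1.81+1.49)/2 = 1.65, v̄ = (0.94+0.93)/2 = 0.935 → q = 3.7×1.65×0.935 = 5.708 m³/s
Panel 6-7: Δb = 7.7 m, d̄ = (1.49+0.00)/2 = 0.745, v̄ = (0.93+0.00)/2 = 0.465 → q = 7.7×0.745×0.465 = 2.667 m³/s
Q = Σ q = 26.99 m³/s

27.0 m³/s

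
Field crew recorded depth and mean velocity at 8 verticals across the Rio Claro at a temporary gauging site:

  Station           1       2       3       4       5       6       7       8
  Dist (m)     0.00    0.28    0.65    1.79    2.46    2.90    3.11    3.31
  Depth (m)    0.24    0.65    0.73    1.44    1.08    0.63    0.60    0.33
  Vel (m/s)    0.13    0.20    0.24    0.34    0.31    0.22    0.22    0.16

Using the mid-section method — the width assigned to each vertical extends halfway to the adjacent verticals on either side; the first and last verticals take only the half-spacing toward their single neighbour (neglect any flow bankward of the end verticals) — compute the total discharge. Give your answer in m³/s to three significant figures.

w_1 = (0.28 − 0.00)/2 = 0.14 m; q_1 = 0.13 × 0.24 × 0.14 = 0.004368 m³/s
w_2 = (0.65 − 0.00)/2 = 0.325 m; q_2 = 0.20 × 0.65 × 0.325 = 0.04225 m³/s
w_3 = (1.79 − 0.28)/2 = 0.755 m; q_3 = 0.24 × 0.73 × 0.755 = 0.1323 m³/s
w_4 = (2.46 − 0.65)/2 = 0.905 m; q_4 = 0.34 × 1.44 × 0.905 = 0.4431 m³/s
w_5 = (2.90 − 1.79)/2 = 0.555 m; q_5 = 0.31 × 1.08 × 0.555 = 0.1858 m³/s
w_6 = (3.11 − 2.46)/2 = 0.325 m; q_6 = 0.22 × 0.63 × 0.325 = 0.04505 m³/s
w_7 = (3.31 − 2.90)/2 = 0.205 m; q_7 = 0.22 × 0.60 × 0.205 = 0.02706 m³/s
w_8 = (3.31 − 3.11)/2 = 0.1 m; q_8 = 0.16 × 0.33 × 0.1 = 0.005280 m³/s
Q = Σ qᵢ = 0.8852 m³/s

0.885 m³/s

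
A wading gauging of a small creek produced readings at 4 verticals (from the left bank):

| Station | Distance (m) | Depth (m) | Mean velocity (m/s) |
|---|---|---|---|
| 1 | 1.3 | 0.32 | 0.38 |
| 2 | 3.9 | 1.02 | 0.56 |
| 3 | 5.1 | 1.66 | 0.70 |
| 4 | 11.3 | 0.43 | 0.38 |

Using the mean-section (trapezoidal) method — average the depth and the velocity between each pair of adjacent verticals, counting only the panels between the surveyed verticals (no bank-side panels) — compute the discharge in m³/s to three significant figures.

5.33 m³/s

Panel 1-2: Δb = 2.6 m, d̄ = (0.32+1.02)/2 = 0.67, v̄ = (0.38+0.56)/2 = 0.47 → q = 2.6×0.67×0.47 = 0.8187 m³/s
Panel 2-3: Δb = 1.2 m, d̄ = (1.02+1.66)/2 = 1.34, v̄ = (0.56+0.70)/2 = 0.63 → q = 1.2×1.34×0.63 = 1.013 m³/s
Panel 3-4: Δb = 6.2 m, d̄ = (1.66+0.43)/2 = 1.045, v̄ = (0.70+0.38)/2 = 0.54 → q = 6.2×1.045×0.54 = 3.499 m³/s
Q = Σ q = 5.330 m³/s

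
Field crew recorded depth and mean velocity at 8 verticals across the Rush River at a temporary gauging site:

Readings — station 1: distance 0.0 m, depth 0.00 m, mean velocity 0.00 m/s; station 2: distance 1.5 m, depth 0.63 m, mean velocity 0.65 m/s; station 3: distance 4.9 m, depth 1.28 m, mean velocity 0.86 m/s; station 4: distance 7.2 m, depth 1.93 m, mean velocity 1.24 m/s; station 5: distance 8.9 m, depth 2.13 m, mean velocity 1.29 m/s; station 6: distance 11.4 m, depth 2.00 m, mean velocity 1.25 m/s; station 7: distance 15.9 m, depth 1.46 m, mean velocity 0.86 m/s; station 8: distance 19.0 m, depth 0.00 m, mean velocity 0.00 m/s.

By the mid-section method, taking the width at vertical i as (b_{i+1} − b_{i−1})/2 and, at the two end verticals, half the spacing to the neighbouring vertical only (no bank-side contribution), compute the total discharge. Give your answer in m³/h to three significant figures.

102000 m³/h

w_2 = (4.9 − 0.0)/2 = 2.45 m; q_2 = 0.65 × 0.63 × 2.45 = 1.003 m³/s
w_3 = (7.2 − 1.5)/2 = 2.85 m; q_3 = 0.86 × 1.28 × 2.85 = 3.137 m³/s
w_4 = (8.9 − 4.9)/2 = 2 m; q_4 = 1.24 × 1.93 × 2 = 4.786 m³/s
w_5 = (11.4 − 7.2)/2 = 2.1 m; q_5 = 1.29 × 2.13 × 2.1 = 5.770 m³/s
w_6 = (15.9 − 8.9)/2 = 3.5 m; q_6 = 1.25 × 2.00 × 3.5 = 8.750 m³/s
w_7 = (19.0 − 11.4)/2 = 3.8 m; q_7 = 0.86 × 1.46 × 3.8 = 4.771 m³/s
Stations 1, 8 contribute zero (depth or velocity is 0).
Q = Σ qᵢ = 28.22 m³/s
= 28.22 × 3600 = 101600 m³/h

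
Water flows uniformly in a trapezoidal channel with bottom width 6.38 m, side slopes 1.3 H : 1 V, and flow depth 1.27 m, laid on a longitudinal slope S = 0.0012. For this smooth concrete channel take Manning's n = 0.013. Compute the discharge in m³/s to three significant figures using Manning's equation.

26.6 m³/s

A = (b + z·y)·y = (6.38 + 1.3×1.27)×1.27 = 10.20 m²
P = b + 2y√(1+z²) = 6.38 + 2×1.27×√(1+1.3²) = 10.55 m
R = A/P = 10.20/10.55 = 0.9671 m
Q = (1/n)·A·R^(2/3)·S^(1/2) = (1/0.013) × 10.20 × 0.9671^(2/3) × 0.0012^(1/2) = 26.58 m³/s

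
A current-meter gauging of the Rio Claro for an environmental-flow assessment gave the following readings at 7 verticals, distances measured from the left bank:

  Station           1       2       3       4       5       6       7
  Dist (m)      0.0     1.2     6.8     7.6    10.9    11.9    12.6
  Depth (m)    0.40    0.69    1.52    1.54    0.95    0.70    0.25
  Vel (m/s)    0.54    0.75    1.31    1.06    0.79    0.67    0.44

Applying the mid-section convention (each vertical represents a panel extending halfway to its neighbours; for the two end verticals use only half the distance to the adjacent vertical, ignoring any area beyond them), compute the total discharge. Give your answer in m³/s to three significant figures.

w_1 = (1.2 − 0.0)/2 = 0.6 m; q_1 = 0.54 × 0.40 × 0.6 = 0.1296 m³/s
w_2 = (6.8 − 0.0)/2 = 3.4 m; q_2 = 0.75 × 0.69 × 3.4 = 1.760 m³/s
w_3 = (7.6 − 1.2)/2 = 3.2 m; q_3 = 1.31 × 1.52 × 3.2 = 6.372 m³/s
w_4 = (10.9 − 6.8)/2 = 2.05 m; q_4 = 1.06 × 1.54 × 2.05 = 3.346 m³/s
w_5 = (11.9 − 7.6)/2 = 2.15 m; q_5 = 0.79 × 0.95 × 2.15 = 1.614 m³/s
w_6 = (12.6 − 10.9)/2 = 0.85 m; q_6 = 0.67 × 0.70 × 0.85 = 0.3987 m³/s
w_7 = (12.6 − 11.9)/2 = 0.35 m; q_7 = 0.44 × 0.25 × 0.35 = 0.03850 m³/s
Q = Σ qᵢ = 13.66 m³/s

13.7 m³/s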